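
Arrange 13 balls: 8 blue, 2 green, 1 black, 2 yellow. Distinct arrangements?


13!/(8!×2!×1!×2!) = 38610

38610


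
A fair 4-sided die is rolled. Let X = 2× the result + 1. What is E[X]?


E[die] = (1+4)/2 = 5/2
E[X] = 2×5/2 + 1 = 6

E[X] = 6


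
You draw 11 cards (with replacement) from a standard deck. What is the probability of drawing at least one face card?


P(not a face card) = 40/52 = 10/13
P(none in 11 draws) = (10/13)^11 = 100000000000/1792160394037
P(≥1 face card) = 1 - 100000000000/1792160394037 = 1692160394037/1792160394037

P = 1692160394037/1792160394037 ≈ 94.42%


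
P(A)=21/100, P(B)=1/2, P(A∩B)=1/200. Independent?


P(A)×P(B) = 21/200
P(A∩B) = 1/200
Not equal → NOT independent

No, not independent


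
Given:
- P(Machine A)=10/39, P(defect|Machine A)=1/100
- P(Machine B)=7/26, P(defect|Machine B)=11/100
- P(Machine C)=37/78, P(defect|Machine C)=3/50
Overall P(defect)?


P(B) = Σ P(B|Aᵢ)×P(Aᵢ)
  1/100×10/39 = 1/390
  11/100×7/26 = 77/2600
  3/50×37/78 = 37/1300
Sum = 473/7800

P(defect) = 473/7800 ≈ 6.06%


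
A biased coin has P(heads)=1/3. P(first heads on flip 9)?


Geometric: P(X=9) = (1-p)^(k-1)×p = (2/3)^8×1/3 = 256/19683

P(X=9) = 256/19683 ≈ 1.30%


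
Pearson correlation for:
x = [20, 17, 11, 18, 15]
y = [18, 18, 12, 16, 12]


n=5, Σx=81, Σy=76, Σxy=1266, Σx²=1359, Σy²=1192
r = (5×1266 - 81×76)/√((5×1359 - 81²)(5×1192 - 76²))
= 174/√(234×184) = 174/√43056 ≈ 174/207.4994 ≈ 0.8386

r ≈ 0.8386


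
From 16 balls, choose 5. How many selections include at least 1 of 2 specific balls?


Complement: C(16,5) - C(14,5) = 4368 - 2002 = 2366

2366


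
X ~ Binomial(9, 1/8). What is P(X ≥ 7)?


P(X ≥ 7) = Σ P(X=i) for i=7..9
P(X=7) = 441/33554432
P(X=8) = 63/134217728
P(X=9) = 1/134217728
Sum = 457/33554432

P(X ≥ 7) = 457/33554432 ≈ 0.00%


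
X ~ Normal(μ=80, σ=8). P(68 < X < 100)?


z₁=(68-80)/8=-1.5, z₂=(100-80)/8=2.5
P = Φ(2.5) - Φ(-1.5) = 0.993790 - 0.066807 = 0.926983 ≈ 0.9270

P(68 < X < 100) ≈ 0.9270


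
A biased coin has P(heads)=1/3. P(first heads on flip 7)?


Geometric: P(X=7) = (1-p)^(k-1)×p = (2/3)^6×1/3 = 64/2187

P(X=7) = 64/2187 ≈ 2.93%


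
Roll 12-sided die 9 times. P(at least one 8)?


P(no 8)^9 = (11/12)^9 = 2357947691/5159780352
P(≥1) = 1 - 2357947691/5159780352 = 2801832661/5159780352

P = 2801832661/5159780352 ≈ 54.30%


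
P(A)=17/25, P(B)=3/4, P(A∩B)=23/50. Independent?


P(A)×P(B) = 51/100
P(A∩B) = 23/50
Not equal → NOT independent

No, not independent


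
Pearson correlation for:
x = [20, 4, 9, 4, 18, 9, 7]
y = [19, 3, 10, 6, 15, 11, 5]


n=7, Σx=71, Σy=69, Σxy=910, Σx²=967, Σy²=877
r = (7×910 - 71×69)/√((7×967 - 71²)(7×877 - 69²))
= 1471/√(1728×1378) = 1471/√2381184 ≈ 1471/1543.1086 ≈ 0.9533

r ≈ 0.9533


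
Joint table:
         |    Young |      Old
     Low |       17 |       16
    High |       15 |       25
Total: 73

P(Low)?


P(Low) = (17+16)/73 = 33/73

P(Low) = 33/73 ≈ 45.21%


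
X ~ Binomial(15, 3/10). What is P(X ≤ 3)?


P(X ≤ 3) = Σ P(X=i) for i=0..3
P(X=0) = 4747561509943/1000000000000000
P(X=1) = 6104007655641/200000000000000
P(X=2) = 18312022966923/200000000000000
P(X=3) = 34008042652857/200000000000000
Sum = 37108490985881/125000000000000

P(X ≤ 3) = 37108490985881/125000000000000 ≈ 29.69%


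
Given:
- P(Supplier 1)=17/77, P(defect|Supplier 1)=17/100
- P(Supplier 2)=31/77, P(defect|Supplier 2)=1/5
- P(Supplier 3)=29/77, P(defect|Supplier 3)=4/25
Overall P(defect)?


P(B) = Σ P(B|Aᵢ)×P(Aᵢ)
  17/100×17/77 = 289/7700
  1/5×31/77 = 31/385
  4/25×29/77 = 116/1925
Sum = 1373/7700

P(defect) = 1373/7700 ≈ 17.83%


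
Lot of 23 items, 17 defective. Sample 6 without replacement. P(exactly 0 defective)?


Hypergeometric: C(17,0)×C(6,6)/C(23,6)
= 1×1/100947 = 1/100947

P(X=0) = 1/100947 ≈ 0.00%


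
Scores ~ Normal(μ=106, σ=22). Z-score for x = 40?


z = (x - μ)/σ = (40 - 106)/22 = -3.0

z = -3.0


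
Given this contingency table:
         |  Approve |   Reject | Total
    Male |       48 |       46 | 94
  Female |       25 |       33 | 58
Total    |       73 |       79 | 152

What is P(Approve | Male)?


P(Approve | Male) = 48/(48+46) = 48/94 = 24/47

P(Approve|Male) = 24/47 ≈ 51.06%


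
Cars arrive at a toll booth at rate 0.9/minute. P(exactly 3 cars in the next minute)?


Poisson(λ=0.9): P(X=3) = e^(-λ)×λ^k/k!
= e^(-0.9) × 0.9^3 / 3!
≈ 0.4065696597 × 0.729 / 6 ≈ 0.049398

P(X=3) ≈ 0.049398 ≈ 4.94%


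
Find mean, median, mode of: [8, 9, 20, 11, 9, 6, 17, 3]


Sorted: [3, 6, 8, 9, 9, 11, 17, 20]
Mean = 83/8
Median = 9
Freq: {8: 1, 9: 2, 20: 1, 11: 1, 6: 1, 17: 1, 3: 1}
Mode: [9]

Mean=83/8, Median=9, Mode=9


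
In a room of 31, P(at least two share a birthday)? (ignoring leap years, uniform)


P(all different) = Π(365-i)/365 for i=0..30
= 0.269545
P(match) = 1 - 0.269545 = 0.730455

P ≈ 0.7305 ≈ 73.05%


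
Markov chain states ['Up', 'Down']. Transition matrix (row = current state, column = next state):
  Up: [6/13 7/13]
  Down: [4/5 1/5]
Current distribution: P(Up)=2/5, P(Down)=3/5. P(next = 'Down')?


P(next=Down) = Σᵢ P(now=i)×P(i→Down)
= 2/5×7/13 + 3/5×1/5
= 14/65 + 3/25 = 109/325

P = 109/325 ≈ 0.3354


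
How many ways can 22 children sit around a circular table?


Circular arrangements of 22 distinct objects: fix one position to break rotational symmetry.
(n-1)! = 21! = 51090942171709440000

51090942171709440000


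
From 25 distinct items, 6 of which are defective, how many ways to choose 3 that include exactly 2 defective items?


Choose 2 of the 6 defective items and 1 of the other 19 items:
C(6,2)×C(19,1) = 15×19 = 285

285


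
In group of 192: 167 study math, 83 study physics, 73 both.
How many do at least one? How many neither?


|A∪B| = 167+83-73 = 177
Neither = 192-177 = 15

At least one: 177; Neither: 15


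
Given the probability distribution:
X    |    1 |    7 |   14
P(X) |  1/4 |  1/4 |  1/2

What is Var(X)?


E[X] = 9
E[X²] = 221/2
Var(X) = E[X²] - (E[X])² = 221/2 - 81 = 59/2

Var(X) = 59/2 ≈ 29.5000


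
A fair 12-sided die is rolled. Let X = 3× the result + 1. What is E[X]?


E[die] = (1+12)/2 = 13/2
E[X] = 3×13/2 + 1 = 41/2

E[X] = 41/2


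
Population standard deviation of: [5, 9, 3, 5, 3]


Mean = 25/5 = 5
  (5-5)²=0
  (9-5)²=16
  (3-5)²=4
  (5-5)²=0
  (3-5)²=4
Σ(x-μ)² = 24
σ² = 24/5

σ = √(24/5) ≈ 2.1909


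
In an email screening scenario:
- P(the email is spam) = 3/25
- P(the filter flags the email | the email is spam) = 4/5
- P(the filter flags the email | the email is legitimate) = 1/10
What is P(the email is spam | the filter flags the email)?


Using Bayes' theorem:
P(A|B) = P(B|A)·P(A) / P(B)

P(the filter flags the email) = 4/5 × 3/25 + 1/10 × 22/25
= 12/125 + 11/125 = 23/125

P(the email is spam|the filter flags the email) = (12/125) / (23/125) = 12/23

P(the email is spam|the filter flags the email) = 12/23 ≈ 52.17%


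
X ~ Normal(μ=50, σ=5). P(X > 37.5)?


z = (37.5-50)/5 = -2.5
P(X > 37.5) = 1 - P(Z ≤ -2.5) = 1 - 0.0062 = 0.9938

P(X > 37.5) ≈ 0.9938


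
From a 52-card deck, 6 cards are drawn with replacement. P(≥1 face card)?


P(not a face card) = 40/52 = 10/13
P(none in 6 draws) = (10/13)^6 = 1000000/4826809
P(≥1 face card) = 1 - 1000000/4826809 = 3826809/4826809

P = 3826809/4826809 ≈ 79.28%


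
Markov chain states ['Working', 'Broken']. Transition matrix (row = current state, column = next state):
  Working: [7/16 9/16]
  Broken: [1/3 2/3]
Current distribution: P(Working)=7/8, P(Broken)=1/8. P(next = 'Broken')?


P(next=Broken) = Σᵢ P(now=i)×P(i→Broken)
= 7/8×9/16 + 1/8×2/3
= 63/128 + 1/12 = 221/384

P = 221/384 ≈ 0.5755


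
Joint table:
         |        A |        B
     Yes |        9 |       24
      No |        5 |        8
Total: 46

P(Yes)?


P(Yes) = (9+24)/46 = 33/46

P(Yes) = 33/46 ≈ 71.74%


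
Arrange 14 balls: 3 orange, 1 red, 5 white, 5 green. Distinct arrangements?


14!/(3!×1!×5!×5!) = 1009008

1009008


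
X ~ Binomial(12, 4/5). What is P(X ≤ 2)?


P(X ≤ 2) = Σ P(X=i) for i=0..2
P(X=0) = 1/244140625
P(X=1) = 48/244140625
P(X=2) = 1056/244140625
Sum = 221/48828125

P(X ≤ 2) = 221/48828125 ≈ 0.00%


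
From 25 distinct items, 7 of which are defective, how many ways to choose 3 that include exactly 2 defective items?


Choose 2 of the 7 defective items and 1 of the other 18 items:
C(7,2)×C(18,1) = 21×18 = 378

378


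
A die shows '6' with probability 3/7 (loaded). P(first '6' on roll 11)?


Geometric: P(X=11) = (1-p)^(k-1)×p = (4/7)^10×3/7 = 3145728/1977326743

P(X=11) = 3145728/1977326743 ≈ 0.16%


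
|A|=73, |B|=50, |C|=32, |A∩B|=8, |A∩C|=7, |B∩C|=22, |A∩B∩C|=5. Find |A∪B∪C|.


|A∪B∪C| = 73+50+32-8-7-22+5 = 123

|A∪B∪C| = 123


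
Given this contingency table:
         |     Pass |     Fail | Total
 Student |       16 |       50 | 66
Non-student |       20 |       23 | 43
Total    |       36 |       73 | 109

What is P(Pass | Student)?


P(Pass | Student) = 16/(16+50) = 16/66 = 8/33

P(Pass|Student) = 8/33 ≈ 24.24%


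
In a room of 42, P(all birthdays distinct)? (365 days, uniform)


P(all different) = Π(365-i)/365 for i=0..41
= (365/365)×(364/365)×...×(324/365)
= 0.085970

P ≈ 0.0860 ≈ 8.60%


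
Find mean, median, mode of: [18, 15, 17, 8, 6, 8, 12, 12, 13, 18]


Sorted: [6, 8, 8, 12, 12, 13, 15, 17, 18, 18]
Mean = 127/10
Median = 25/2
Freq: {18: 2, 15: 1, 17: 1, 8: 2, 6: 1, 12: 2, 13: 1}
Mode: [8, 12, 18]

Mean=127/10, Median=25/2, Mode=[8, 12, 18]


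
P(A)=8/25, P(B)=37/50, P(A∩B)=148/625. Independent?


P(A)×P(B) = 148/625
P(A∩B) = 148/625
Equal ✓ → Independent

Yes, independent


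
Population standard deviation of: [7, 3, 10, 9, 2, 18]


Mean = 49/6
  (7-49/6)²=49/36
  (3-49/6)²=961/36
  (10-49/6)²=121/36
  (9-49/6)²=25/36
  (2-49/6)²=1369/36
  (18-49/6)²=3481/36
Σ(x-μ)² = 1001/6
σ² = (1001/6)/6 = 1001/36

σ = √(1001/36) ≈ 5.2731


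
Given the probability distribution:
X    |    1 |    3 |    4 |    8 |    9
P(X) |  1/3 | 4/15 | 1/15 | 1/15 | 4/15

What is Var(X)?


E[X] = 13/3
E[X²] = 89/3
Var(X) = E[X²] - (E[X])² = 89/3 - 169/9 = 98/9

Var(X) = 98/9 ≈ 10.8889


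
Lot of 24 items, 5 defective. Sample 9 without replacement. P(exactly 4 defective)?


Hypergeometric: C(5,4)×C(19,5)/C(24,9)
= 5×11628/1307504 = 45/1012

P(X=4) = 45/1012 ≈ 4.45%


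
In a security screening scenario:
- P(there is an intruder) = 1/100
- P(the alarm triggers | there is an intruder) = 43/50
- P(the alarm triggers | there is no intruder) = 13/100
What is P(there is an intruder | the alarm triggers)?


Using Bayes' theorem:
P(A|B) = P(B|A)·P(A) / P(B)

P(the alarm triggers) = 43/50 × 1/100 + 13/100 × 99/100
= 43/5000 + 1287/10000 = 1373/10000

P(there is an intruder|the alarm triggers) = (43/5000) / (1373/10000) = 86/1373

P(there is an intruder|the alarm triggers) = 86/1373 ≈ 6.26%


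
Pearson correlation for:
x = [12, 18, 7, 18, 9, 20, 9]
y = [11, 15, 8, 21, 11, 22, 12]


n=7, Σx=93, Σy=100, Σxy=1483, Σx²=1403, Σy²=1600
r = (7×1483 - 93×100)/√((7×1403 - 93²)(7×1600 - 100²))
= 1081/√(1172×1200) = 1081/√1406400 ≈ 1081/1185.9174 ≈ 0.9115

r ≈ 0.9115


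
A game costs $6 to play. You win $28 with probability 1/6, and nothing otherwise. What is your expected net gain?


E[gain] = (28-6)×1/6 + (-6)×5/6
= 11/3 - 5 = -4/3

Expected net gain = $-4/3 ≈ $-1.33


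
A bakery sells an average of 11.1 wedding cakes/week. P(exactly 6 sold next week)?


Poisson(λ=11.1): P(X=6) = e^(-λ)×λ^k/k!
= e^(-11.1) × 11.1^6 / 6!
≈ 1.511232382e-05 × 1870414.55216 / 720 ≈ 0.039259

P(X=6) ≈ 0.039259 ≈ 3.93%


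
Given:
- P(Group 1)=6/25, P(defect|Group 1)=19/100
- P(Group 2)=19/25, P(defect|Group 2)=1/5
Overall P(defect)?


P(B) = Σ P(B|Aᵢ)×P(Aᵢ)
  19/100×6/25 = 57/1250
  1/5×19/25 = 19/125
Sum = 247/1250

P(defect) = 247/1250 ≈ 19.76%


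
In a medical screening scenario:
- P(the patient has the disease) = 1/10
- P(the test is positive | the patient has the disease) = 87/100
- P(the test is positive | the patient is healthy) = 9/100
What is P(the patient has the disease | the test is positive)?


Using Bayes' theorem:
P(A|B) = P(B|A)·P(A) / P(B)

P(the test is positive) = 87/100 × 1/10 + 9/100 × 9/10
= 87/1000 + 81/1000 = 21/125

P(the patient has the disease|the test is positive) = (87/1000) / (21/125) = 29/56

P(the patient has the disease|the test is positive) = 29/56 ≈ 51.79%


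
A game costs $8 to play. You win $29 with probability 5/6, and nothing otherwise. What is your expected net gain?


E[gain] = (29-8)×5/6 + (-8)×1/6
= 35/2 - 4/3 = 97/6

Expected net gain = $97/6 ≈ $16.17


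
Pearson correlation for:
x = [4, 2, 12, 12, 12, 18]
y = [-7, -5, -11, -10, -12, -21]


n=6, Σx=60, Σy=-66, Σxy=-812, Σx²=776, Σy²=880
r = (6×(-812) - 60×(-66))/√((6×776 - 60²)(6×880 - (-66)²))
= -912/√(1056×924) = -912/√975744 ≈ -912/987.7976 ≈ -0.9233

r ≈ -0.9233


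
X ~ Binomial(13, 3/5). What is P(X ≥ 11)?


P(X ≥ 11) = Σ P(X=i) for i=11..13
P(X=11) = 55269864/1220703125
P(X=12) = 13817466/1220703125
P(X=13) = 1594323/1220703125
Sum = 70681653/1220703125

P(X ≥ 11) = 70681653/1220703125 ≈ 5.79%


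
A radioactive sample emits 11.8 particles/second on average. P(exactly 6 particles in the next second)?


Poisson(λ=11.8): P(X=6) = e^(-λ)×λ^k/k!
= e^(-11.8) × 11.8^6 / 6!
≈ 7.504557915e-06 × 2699554.15302 / 720 ≈ 0.028137

P(X=6) ≈ 0.028137 ≈ 2.81%


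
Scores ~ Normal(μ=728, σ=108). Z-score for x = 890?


z = (x - μ)/σ = (890 - 728)/108 = 1.5

z = 1.5


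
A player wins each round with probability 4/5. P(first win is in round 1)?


Geometric: P(X=1) = (1-p)^(k-1)×p = (1/5)^0×4/5 = 4/5

P(X=1) = 4/5 ≈ 80.00%


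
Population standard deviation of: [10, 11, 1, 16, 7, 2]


Mean = 47/6
  (10-47/6)²=169/36
  (11-47/6)²=361/36
  (1-47/6)²=1681/36
  (16-47/6)²=2401/36
  (7-47/6)²=25/36
  (2-47/6)²=1225/36
Σ(x-μ)² = 977/6
σ² = (977/6)/6 = 977/36

σ = √(977/36) ≈ 5.2095


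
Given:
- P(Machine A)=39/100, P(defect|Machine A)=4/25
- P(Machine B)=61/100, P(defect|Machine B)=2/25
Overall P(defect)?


P(B) = Σ P(B|Aᵢ)×P(Aᵢ)
  4/25×39/100 = 39/625
  2/25×61/100 = 61/1250
Sum = 139/1250

P(defect) = 139/1250 ≈ 11.12%


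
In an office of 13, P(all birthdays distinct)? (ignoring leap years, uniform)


P(all different) = Π(365-i)/365 for i=0..12
= (365/365)×(364/365)×...×(353/365)
= 0.805590

P ≈ 0.8056 ≈ 80.56%


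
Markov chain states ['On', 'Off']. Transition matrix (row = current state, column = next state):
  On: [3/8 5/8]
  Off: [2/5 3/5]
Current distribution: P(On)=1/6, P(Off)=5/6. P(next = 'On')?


P(next=On) = Σᵢ P(now=i)×P(i→On)
= 1/6×3/8 + 5/6×2/5
= 1/16 + 1/3 = 19/48

P = 19/48 ≈ 0.3958


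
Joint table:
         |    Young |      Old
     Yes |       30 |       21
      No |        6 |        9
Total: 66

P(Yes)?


P(Yes) = (30+21)/66 = 51/66 = 17/22

P(Yes) = 17/22 ≈ 77.27%


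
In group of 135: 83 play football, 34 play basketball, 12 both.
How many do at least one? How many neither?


|A∪B| = 83+34-12 = 105
Neither = 135-105 = 30

At least one: 105; Neither: 30


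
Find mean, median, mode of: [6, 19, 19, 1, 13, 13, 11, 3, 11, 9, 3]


Sorted: [1, 3, 3, 6, 9, 11, 11, 13, 13, 19, 19]
Mean = 108/11
Median = 11
Freq: {6: 1, 19: 2, 1: 1, 13: 2, 11: 2, 3: 2, 9: 1}
Mode: [3, 11, 13, 19]

Mean=108/11, Median=11, Mode=[3, 11, 13, 19]


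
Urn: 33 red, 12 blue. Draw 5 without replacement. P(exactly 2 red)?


Hypergeometric: C(33,2)×C(12,3)/C(45,5)
= 528×220/1221759 = 3520/37023

P(X=2) = 3520/37023 ≈ 9.51%


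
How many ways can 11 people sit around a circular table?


Circular arrangements of 11 distinct objects: fix one position to break rotational symmetry.
(n-1)! = 10! = 3628800

3628800


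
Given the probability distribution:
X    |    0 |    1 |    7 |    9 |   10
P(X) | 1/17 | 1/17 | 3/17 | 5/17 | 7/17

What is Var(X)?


E[X] = 137/17
E[X²] = 1253/17
Var(X) = E[X²] - (E[X])² = 1253/17 - 18769/289 = 2532/289

Var(X) = 2532/289 ≈ 8.7612


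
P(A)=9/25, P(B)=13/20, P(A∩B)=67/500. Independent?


P(A)×P(B) = 117/500
P(A∩B) = 67/500
Not equal → NOT independent

No, not independent


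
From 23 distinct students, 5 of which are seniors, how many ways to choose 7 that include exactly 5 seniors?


Choose 5 of the 5 seniors and 2 of the other 18 students:
C(5,5)×C(18,2) = 1×153 = 153

153


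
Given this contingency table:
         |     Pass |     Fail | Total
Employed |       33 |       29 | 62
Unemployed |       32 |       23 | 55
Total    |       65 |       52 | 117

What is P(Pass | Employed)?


P(Pass | Employed) = 33/(33+29) = 33/62

P(Pass|Employed) = 33/62 ≈ 53.23%


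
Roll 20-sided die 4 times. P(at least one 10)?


P(no 10)^4 = (19/20)^4 = 130321/160000
P(≥1) = 1 - 130321/160000 = 29679/160000

P = 29679/160000 ≈ 18.55%


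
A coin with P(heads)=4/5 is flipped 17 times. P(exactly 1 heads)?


Binomial: P(X=1) = C(17,1)×p^1×(1-p)^16
= 17 × 4/5 × 1/152587890625 = 68/762939453125

P(X=1) = 68/762939453125 ≈ 0.00%


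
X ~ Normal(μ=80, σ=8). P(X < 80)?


z = (80-80)/8 = 0.0
P(Z < 0.0) = 0.5000

P(X < 80) ≈ 0.5000


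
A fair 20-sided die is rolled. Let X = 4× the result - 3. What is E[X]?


E[die] = (1+20)/2 = 21/2
E[X] = 4×21/2 - 3 = 39

E[X] = 39


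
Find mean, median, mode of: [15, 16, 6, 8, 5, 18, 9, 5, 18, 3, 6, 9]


Sorted: [3, 5, 5, 6, 6, 8, 9, 9, 15, 16, 18, 18]
Mean = 118/12 = 59/6
Median = 17/2
Freq: {15: 1, 16: 1, 6: 2, 8: 1, 5: 2, 18: 2, 9: 2, 3: 1}
Mode: [5, 6, 9, 18]

Mean=59/6, Median=17/2, Mode=[5, 6, 9, 18]


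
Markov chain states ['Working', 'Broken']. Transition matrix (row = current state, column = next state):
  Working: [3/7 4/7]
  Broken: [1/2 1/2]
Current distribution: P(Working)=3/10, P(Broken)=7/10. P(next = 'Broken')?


P(next=Broken) = Σᵢ P(now=i)×P(i→Broken)
= 3/10×4/7 + 7/10×1/2
= 6/35 + 7/20 = 73/140

P = 73/140 ≈ 0.5214


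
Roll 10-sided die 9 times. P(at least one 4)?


P(no 4)^9 = (9/10)^9 = 387420489/1000000000
P(≥1) = 1 - 387420489/1000000000 = 612579511/1000000000

P = 612579511/1000000000 ≈ 61.26%


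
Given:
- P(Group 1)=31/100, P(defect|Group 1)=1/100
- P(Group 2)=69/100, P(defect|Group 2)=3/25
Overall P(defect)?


P(B) = Σ P(B|Aᵢ)×P(Aᵢ)
  1/100×31/100 = 31/10000
  3/25×69/100 = 207/2500
Sum = 859/10000

P(defect) = 859/10000 ≈ 8.59%


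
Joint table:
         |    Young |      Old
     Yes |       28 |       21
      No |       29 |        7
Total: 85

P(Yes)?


P(Yes) = (28+21)/85 = 49/85

P(Yes) = 49/85 ≈ 57.65%


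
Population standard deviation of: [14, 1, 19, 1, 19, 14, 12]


Mean = 80/7
  (14-80/7)²=324/49
  (1-80/7)²=5329/49
  (19-80/7)²=2809/49
  (1-80/7)²=5329/49
  (19-80/7)²=2809/49
  (14-80/7)²=324/49
  (12-80/7)²=16/49
Σ(x-μ)² = 2420/7
σ² = (2420/7)/7 = 2420/49

σ = √(2420/49) ≈ 7.0276


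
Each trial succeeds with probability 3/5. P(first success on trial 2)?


Geometric: P(X=2) = (1-p)^(k-1)×p = (2/5)^1×3/5 = 6/25

P(X=2) = 6/25 ≈ 24.00%


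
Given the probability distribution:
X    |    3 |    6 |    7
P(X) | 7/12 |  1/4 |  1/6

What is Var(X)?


E[X] = 53/12
E[X²] = 269/12
Var(X) = E[X²] - (E[X])² = 269/12 - 2809/144 = 419/144

Var(X) = 419/144 ≈ 2.9097


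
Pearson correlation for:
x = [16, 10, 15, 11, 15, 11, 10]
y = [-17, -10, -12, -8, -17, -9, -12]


n=7, Σx=88, Σy=-85, Σxy=-1114, Σx²=1148, Σy²=1111
r = (7×(-1114) - 88×(-85))/√((7×1148 - 88²)(7×1111 - (-85)²))
= -318/√(292×552) = -318/√161184 ≈ -318/401.4773 ≈ -0.7921

r ≈ -0.7921


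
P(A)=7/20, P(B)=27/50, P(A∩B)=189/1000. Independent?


P(A)×P(B) = 189/1000
P(A∩B) = 189/1000
Equal ✓ → Independent

Yes, independent


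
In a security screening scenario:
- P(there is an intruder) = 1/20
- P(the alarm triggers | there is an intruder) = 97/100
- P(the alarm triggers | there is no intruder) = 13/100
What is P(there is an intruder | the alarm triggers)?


Using Bayes' theorem:
P(A|B) = P(B|A)·P(A) / P(B)

P(the alarm triggers) = 97/100 × 1/20 + 13/100 × 19/20
= 97/2000 + 247/2000 = 43/250

P(there is an intruder|the alarm triggers) = (97/2000) / (43/250) = 97/344

P(there is an intruder|the alarm triggers) = 97/344 ≈ 28.20%


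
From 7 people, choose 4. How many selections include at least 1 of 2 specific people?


Complement: C(7,4) - C(5,4) = 35 - 5 = 30

30


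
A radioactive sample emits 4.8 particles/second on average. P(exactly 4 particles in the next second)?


Poisson(λ=4.8): P(X=4) = e^(-λ)×λ^k/k!
= e^(-4.8) × 4.8^4 / 4!
≈ 0.008229747049 × 530.8416 / 24 ≈ 0.182029

P(X=4) ≈ 0.182029 ≈ 18.20%


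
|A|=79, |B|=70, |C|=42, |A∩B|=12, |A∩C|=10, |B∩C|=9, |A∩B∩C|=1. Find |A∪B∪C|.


|A∪B∪C| = 79+70+42-12-10-9+1 = 161

|A∪B∪C| = 161


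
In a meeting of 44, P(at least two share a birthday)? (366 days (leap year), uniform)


P(all different) = Π(366-i)/366 for i=0..43
= 0.067633
P(match) = 1 - 0.067633 = 0.932367

P ≈ 0.9324 ≈ 93.24%


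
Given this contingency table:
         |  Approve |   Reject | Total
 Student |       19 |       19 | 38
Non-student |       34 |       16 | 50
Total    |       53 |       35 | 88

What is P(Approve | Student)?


P(Approve | Student) = 19/(19+19) = 19/38 = 1/2

P(Approve|Student) = 1/2 ≈ 50.00%


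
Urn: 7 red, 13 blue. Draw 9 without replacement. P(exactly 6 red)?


Hypergeometric: C(7,6)×C(13,3)/C(20,9)
= 7×286/167960 = 77/6460

P(X=6) = 77/6460 ≈ 1.19%


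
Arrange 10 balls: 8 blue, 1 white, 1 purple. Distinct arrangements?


10!/(8!×1!×1!) = 90

90


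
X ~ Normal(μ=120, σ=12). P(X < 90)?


z = (90-120)/12 = -2.5
P(Z < -2.5) = 0.0062

P(X < 90) ≈ 0.0062


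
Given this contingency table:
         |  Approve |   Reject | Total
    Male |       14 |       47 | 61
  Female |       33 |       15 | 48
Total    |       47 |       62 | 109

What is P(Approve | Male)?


P(Approve | Male) = 14/(14+47) = 14/61

P(Approve|Male) = 14/61 ≈ 22.95%


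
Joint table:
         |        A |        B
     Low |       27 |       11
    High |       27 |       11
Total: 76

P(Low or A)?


P(Low∨A) = P(Low) + P(A) - P(Low∧A)
= (38 + 54 - 27)/76 = 65/76

P = 65/76 ≈ 85.53%


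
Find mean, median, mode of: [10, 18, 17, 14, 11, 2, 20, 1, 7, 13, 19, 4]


Sorted: [1, 2, 4, 7, 10, 11, 13, 14, 17, 18, 19, 20]
Mean = 136/12 = 34/3
Median = 12
Freq: {10: 1, 18: 1, 17: 1, 14: 1, 11: 1, 2: 1, 20: 1, 1: 1, 7: 1, 13: 1, 19: 1, 4: 1}
Mode: No mode

Mean=34/3, Median=12, Mode=No mode


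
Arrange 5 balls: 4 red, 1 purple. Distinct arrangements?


5!/(4!×1!) = 5

5


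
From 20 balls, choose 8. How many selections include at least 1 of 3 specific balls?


Complement: C(20,8) - C(17,8) = 125970 - 24310 = 101660

101660


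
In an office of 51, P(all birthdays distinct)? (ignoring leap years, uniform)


P(all different) = Π(365-i)/365 for i=0..50
= (365/365)×(364/365)×...×(315/365)
= 0.025568

P ≈ 0.0256 ≈ 2.56%


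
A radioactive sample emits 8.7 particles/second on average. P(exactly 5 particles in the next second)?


Poisson(λ=8.7): P(X=5) = e^(-λ)×λ^k/k!
= e^(-8.7) × 8.7^5 / 5!
≈ 0.000166585811 × 49842.09207 / 120 ≈ 0.069192

P(X=5) ≈ 0.069192 ≈ 6.92%


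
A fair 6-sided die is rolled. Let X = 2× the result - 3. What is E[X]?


E[die] = (1+6)/2 = 7/2
E[X] = 2×7/2 - 3 = 4

E[X] = 4


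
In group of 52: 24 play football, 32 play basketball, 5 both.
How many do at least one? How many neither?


|A∪B| = 24+32-5 = 51
Neither = 52-51 = 1

At least one: 51; Neither: 1


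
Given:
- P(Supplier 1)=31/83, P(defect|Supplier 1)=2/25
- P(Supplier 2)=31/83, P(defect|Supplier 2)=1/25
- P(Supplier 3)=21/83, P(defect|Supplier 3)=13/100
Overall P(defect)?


P(B) = Σ P(B|Aᵢ)×P(Aᵢ)
  2/25×31/83 = 62/2075
  1/25×31/83 = 31/2075
  13/100×21/83 = 273/8300
Sum = 129/1660

P(defect) = 129/1660 ≈ 7.77%


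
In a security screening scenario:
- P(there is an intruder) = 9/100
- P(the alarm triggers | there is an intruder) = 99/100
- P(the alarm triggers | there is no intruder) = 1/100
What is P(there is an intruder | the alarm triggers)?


Using Bayes' theorem:
P(A|B) = P(B|A)·P(A) / P(B)

P(the alarm triggers) = 99/100 × 9/100 + 1/100 × 91/100
= 891/10000 + 91/10000 = 491/5000

P(there is an intruder|the alarm triggers) = (891/10000) / (491/5000) = 891/982

P(there is an intruder|the alarm triggers) = 891/982 ≈ 90.73%


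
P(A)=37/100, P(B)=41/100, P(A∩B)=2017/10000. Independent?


P(A)×P(B) = 1517/10000
P(A∩B) = 2017/10000
Not equal → NOT independent

No, not independent


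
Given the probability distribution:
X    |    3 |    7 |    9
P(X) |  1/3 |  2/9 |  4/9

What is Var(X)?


E[X] = 59/9
E[X²] = 449/9
Var(X) = E[X²] - (E[X])² = 449/9 - 3481/81 = 560/81

Var(X) = 560/81 ≈ 6.9136


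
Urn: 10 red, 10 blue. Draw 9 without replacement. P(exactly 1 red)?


Hypergeometric: C(10,1)×C(10,8)/C(20,9)
= 10×45/167960 = 45/16796

P(X=1) = 45/16796 ≈ 0.27%


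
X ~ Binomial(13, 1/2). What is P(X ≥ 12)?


P(X ≥ 12) = Σ P(X=i) for i=12..13
P(X=12) = 13/8192
P(X=13) = 1/8192
Sum = 7/4096

P(X ≥ 12) = 7/4096 ≈ 0.17%


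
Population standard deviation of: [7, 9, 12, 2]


Mean = 30/4 = 15/2
  (7-15/2)²=1/4
  (9-15/2)²=9/4
  (12-15/2)²=81/4
  (2-15/2)²=121/4
Σ(x-μ)² = 53
σ² = 53/4

σ = √(53/4) ≈ 3.6401


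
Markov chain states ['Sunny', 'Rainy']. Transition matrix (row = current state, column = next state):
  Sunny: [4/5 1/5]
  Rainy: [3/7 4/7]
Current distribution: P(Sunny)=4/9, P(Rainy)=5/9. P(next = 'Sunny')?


P(next=Sunny) = Σᵢ P(now=i)×P(i→Sunny)
= 4/9×4/5 + 5/9×3/7
= 16/45 + 5/21 = 187/315

P = 187/315 ≈ 0.5937


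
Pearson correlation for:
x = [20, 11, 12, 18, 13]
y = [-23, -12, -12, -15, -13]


n=5, Σx=74, Σy=-75, Σxy=-1175, Σx²=1158, Σy²=1211
r = (5×(-1175) - 74×(-75))/√((5×1158 - 74²)(5×1211 - (-75)²))
= -325/√(314×430) = -325/√135020 ≈ -325/367.4507 ≈ -0.8845

r ≈ -0.8845


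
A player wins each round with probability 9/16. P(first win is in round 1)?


Geometric: P(X=1) = (1-p)^(k-1)×p = (7/16)^0×9/16 = 9/16

P(X=1) = 9/16 ≈ 56.25%


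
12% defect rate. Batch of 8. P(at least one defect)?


P(all good) = (22/25)^8 = 54875873536/152587890625
P(≥1 defect) = 97712017089/152587890625

P = 97712017089/152587890625 ≈ 64.04%


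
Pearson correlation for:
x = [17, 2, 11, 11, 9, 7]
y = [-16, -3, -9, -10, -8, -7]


n=6, Σx=57, Σy=-53, Σxy=-608, Σx²=665, Σy²=559
r = (6×(-608) - 57×(-53))/√((6×665 - 57²)(6×559 - (-53)²))
= -627/√(741×545) = -627/√403845 ≈ -627/635.4880 ≈ -0.9866

r ≈ -0.9866


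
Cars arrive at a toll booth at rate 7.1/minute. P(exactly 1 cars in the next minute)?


Poisson(λ=7.1): P(X=1) = e^(-λ)×λ^k/k!
= e^(-7.1) × 7.1^1 / 1!
≈ 0.0008251049233 × 7.1 / 1 ≈ 0.005858

P(X=1) ≈ 0.005858 ≈ 0.59%


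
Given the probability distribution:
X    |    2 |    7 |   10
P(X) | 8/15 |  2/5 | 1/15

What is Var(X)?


E[X] = 68/15
E[X²] = 142/5
Var(X) = E[X²] - (E[X])² = 142/5 - 4624/225 = 1766/225

Var(X) = 1766/225 ≈ 7.8489


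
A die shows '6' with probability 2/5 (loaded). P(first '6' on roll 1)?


Geometric: P(X=1) = (1-p)^(k-1)×p = (3/5)^0×2/5 = 2/5

P(X=1) = 2/5 ≈ 40.00%


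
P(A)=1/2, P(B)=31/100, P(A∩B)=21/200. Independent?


P(A)×P(B) = 31/200
P(A∩B) = 21/200
Not equal → NOT independent

No, not independent


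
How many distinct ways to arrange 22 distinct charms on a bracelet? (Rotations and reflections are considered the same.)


Free circular arrangements: rotations and reflections both identified.
(n-1)!/2 = 21!/2 = 51090942171709440000/2 = 25545471085854720000

25545471085854720000


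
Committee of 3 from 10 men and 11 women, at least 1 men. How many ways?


Count by #men:
  1M,2W: C(10,1)×C(11,2)=550
  2M,1W: C(10,2)×C(11,1)=495
  3M,0W: C(10,3)×C(11,0)=120
Total = 1165

1165


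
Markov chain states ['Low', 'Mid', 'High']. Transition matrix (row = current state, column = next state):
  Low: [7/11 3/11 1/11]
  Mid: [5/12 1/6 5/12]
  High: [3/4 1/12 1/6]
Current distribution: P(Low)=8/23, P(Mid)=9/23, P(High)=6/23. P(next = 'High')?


P(next=High) = Σᵢ P(now=i)×P(i→High)
= 8/23×1/11 + 9/23×5/12 + 6/23×1/6
= 8/253 + 15/92 + 1/23 = 241/1012

P = 241/1012 ≈ 0.2381


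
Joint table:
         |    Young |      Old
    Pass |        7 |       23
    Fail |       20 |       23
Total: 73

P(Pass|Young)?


P(Pass|Young) = 7/(7+20) = 7/27

P = 7/27 ≈ 25.93%


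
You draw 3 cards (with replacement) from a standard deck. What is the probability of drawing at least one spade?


P(not a spade) = 39/52 = 3/4
P(none in 3 draws) = (3/4)^3 = 27/64
P(≥1 spade) = 1 - 27/64 = 37/64

P = 37/64 ≈ 57.81%


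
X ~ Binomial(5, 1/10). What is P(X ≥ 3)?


P(X ≥ 3) = Σ P(X=i) for i=3..5
P(X=3) = 81/10000
P(X=4) = 9/20000
P(X=5) = 1/100000
Sum = 107/12500

P(X ≥ 3) = 107/12500 ≈ 0.86%


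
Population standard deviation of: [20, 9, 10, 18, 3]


Mean = 60/5 = 12
  (20-12)²=64
  (9-12)²=9
  (10-12)²=4
  (18-12)²=36
  (3-12)²=81
Σ(x-μ)² = 194
σ² = 194/5

σ = √(194/5) ≈ 6.2290


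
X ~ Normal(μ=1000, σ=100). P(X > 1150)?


z = (1150-1000)/100 = 1.5
P(X > 1150) = 1 - P(Z ≤ 1.5) = 1 - 0.9332 = 0.0668

P(X > 1150) ≈ 0.0668


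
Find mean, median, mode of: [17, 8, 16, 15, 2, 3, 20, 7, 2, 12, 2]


Sorted: [2, 2, 2, 3, 7, 8, 12, 15, 16, 17, 20]
Mean = 104/11
Median = 8
Freq: {17: 1, 8: 1, 16: 1, 15: 1, 2: 3, 3: 1, 20: 1, 7: 1, 12: 1}
Mode: [2]

Mean=104/11, Median=8, Mode=2


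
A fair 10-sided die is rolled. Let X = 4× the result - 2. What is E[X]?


E[die] = (1+10)/2 = 11/2
E[X] = 4×11/2 - 2 = 20

E[X] = 20


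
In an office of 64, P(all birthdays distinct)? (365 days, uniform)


P(all different) = Π(365-i)/365 for i=0..63
= (365/365)×(364/365)×...×(302/365)
= 0.002810

P ≈ 0.0028 ≈ 0.28%


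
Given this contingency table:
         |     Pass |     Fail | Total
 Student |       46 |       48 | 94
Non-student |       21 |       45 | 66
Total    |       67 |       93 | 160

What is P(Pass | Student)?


P(Pass | Student) = 46/(46+48) = 46/94 = 23/47

P(Pass|Student) = 23/47 ≈ 48.94%


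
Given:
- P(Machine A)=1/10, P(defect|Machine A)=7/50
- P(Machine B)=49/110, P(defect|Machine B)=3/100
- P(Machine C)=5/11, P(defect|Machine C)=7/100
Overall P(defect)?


P(B) = Σ P(B|Aᵢ)×P(Aᵢ)
  7/50×1/10 = 7/500
  3/100×49/110 = 147/11000
  7/100×5/11 = 7/220
Sum = 651/11000

P(defect) = 651/11000 ≈ 5.92%


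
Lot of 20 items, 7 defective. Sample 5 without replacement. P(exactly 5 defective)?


Hypergeometric: C(7,5)×C(13,0)/C(20,5)
= 21×1/15504 = 7/5168

P(X=5) = 7/5168 ≈ 0.14%


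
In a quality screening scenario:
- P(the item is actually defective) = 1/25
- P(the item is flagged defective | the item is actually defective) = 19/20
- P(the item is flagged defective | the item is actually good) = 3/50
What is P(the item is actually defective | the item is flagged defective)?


Using Bayes' theorem:
P(A|B) = P(B|A)·P(A) / P(B)

P(the item is flagged defective) = 19/20 × 1/25 + 3/50 × 24/25
= 19/500 + 36/625 = 239/2500

P(the item is actually defective|the item is flagged defective) = (19/500) / (239/2500) = 95/239

P(the item is actually defective|the item is flagged defective) = 95/239 ≈ 39.75%


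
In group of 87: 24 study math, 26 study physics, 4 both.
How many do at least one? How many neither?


|A∪B| = 24+26-4 = 46
Neither = 87-46 = 41

At least one: 46; Neither: 41


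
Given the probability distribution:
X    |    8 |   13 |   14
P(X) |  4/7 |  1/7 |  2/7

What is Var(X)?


E[X] = 73/7
E[X²] = 817/7
Var(X) = E[X²] - (E[X])² = 817/7 - 5329/49 = 390/49

Var(X) = 390/49 ≈ 7.9592


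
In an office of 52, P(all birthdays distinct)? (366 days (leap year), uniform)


P(all different) = Π(366-i)/366 for i=0..51
= (366/366)×(365/366)×...×(315/366)
= 0.022238

P ≈ 0.0222 ≈ 2.22%


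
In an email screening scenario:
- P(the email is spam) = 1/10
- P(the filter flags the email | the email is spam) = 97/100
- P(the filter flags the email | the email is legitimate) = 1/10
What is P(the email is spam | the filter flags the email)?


Using Bayes' theorem:
P(A|B) = P(B|A)·P(A) / P(B)

P(the filter flags the email) = 97/100 × 1/10 + 1/10 × 9/10
= 97/1000 + 9/100 = 187/1000

P(the email is spam|the filter flags the email) = (97/1000) / (187/1000) = 97/187

P(the email is spam|the filter flags the email) = 97/187 ≈ 51.87%


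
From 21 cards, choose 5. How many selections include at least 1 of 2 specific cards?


Complement: C(21,5) - C(19,5) = 20349 - 11628 = 8721

8721


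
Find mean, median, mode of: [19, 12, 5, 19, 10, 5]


Sorted: [5, 5, 10, 12, 19, 19]
Mean = 70/6 = 35/3
Median = 11
Freq: {19: 2, 12: 1, 5: 2, 10: 1}
Mode: [5, 19]

Mean=35/3, Median=11, Mode=[5, 19]


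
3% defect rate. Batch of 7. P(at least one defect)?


P(all good) = (97/100)^7 = 80798284478113/100000000000000
P(≥1 defect) = 19201715521887/100000000000000

P = 19201715521887/100000000000000 ≈ 19.20%


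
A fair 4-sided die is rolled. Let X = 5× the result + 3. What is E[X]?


E[die] = (1+4)/2 = 5/2
E[X] = 5×5/2 + 3 = 31/2

E[X] = 31/2


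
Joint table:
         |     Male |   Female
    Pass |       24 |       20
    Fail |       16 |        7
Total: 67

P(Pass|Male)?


P(Pass|Male) = 24/(24+16) = 24/40 = 3/5

P = 3/5 ≈ 60.00%


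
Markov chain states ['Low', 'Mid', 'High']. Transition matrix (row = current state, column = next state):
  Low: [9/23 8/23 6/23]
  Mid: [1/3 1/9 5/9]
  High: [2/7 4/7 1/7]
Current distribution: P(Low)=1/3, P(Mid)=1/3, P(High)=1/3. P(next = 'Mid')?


P(next=Mid) = Σᵢ P(now=i)×P(i→Mid)
= 1/3×8/23 + 1/3×1/9 + 1/3×4/7
= 8/69 + 1/27 + 4/21 = 1493/4347

P = 1493/4347 ≈ 0.3435


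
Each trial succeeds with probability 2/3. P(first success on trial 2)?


Geometric: P(X=2) = (1-p)^(k-1)×p = (1/3)^1×2/3 = 2/9

P(X=2) = 2/9 ≈ 22.22%


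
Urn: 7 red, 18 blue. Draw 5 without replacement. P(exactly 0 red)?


Hypergeometric: C(7,0)×C(18,5)/C(25,5)
= 1×8568/53130 = 204/1265

P(X=0) = 204/1265 ≈ 16.13%


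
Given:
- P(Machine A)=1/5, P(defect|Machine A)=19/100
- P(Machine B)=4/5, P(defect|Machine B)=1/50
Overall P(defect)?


P(B) = Σ P(B|Aᵢ)×P(Aᵢ)
  19/100×1/5 = 19/500
  1/50×4/5 = 2/125
Sum = 27/500

P(defect) = 27/500 ≈ 5.40%


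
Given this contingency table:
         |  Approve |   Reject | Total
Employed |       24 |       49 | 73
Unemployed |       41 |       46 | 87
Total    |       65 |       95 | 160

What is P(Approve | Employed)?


P(Approve | Employed) = 24/(24+49) = 24/73

P(Approve|Employed) = 24/73 ≈ 32.88%


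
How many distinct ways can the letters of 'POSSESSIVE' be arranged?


Letters: 10, freq: {'P': 1, 'O': 1, 'S': 4, 'E': 2, 'I': 1, 'V': 1}
10!/(1!×1!×4!×2!×1!×1!) = 3628800/48 = 75600

75600


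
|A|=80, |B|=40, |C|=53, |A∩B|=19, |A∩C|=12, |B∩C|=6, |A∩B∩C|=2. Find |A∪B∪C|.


|A∪B∪C| = 80+40+53-19-12-6+2 = 138

|A∪B∪C| = 138


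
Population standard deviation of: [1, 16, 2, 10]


Mean = 29/4
  (1-29/4)²=625/16
  (16-29/4)²=1225/16
  (2-29/4)²=441/16
  (10-29/4)²=121/16
Σ(x-μ)² = 603/4
σ² = (603/4)/4 = 603/16

σ = √(603/16) ≈ 6.1390


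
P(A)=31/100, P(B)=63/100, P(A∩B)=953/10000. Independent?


P(A)×P(B) = 1953/10000
P(A∩B) = 953/10000
Not equal → NOT independent

No, not independent


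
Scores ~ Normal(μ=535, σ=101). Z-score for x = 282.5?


z = (x - μ)/σ = (282.5 - 535)/101 = -2.5

z = -2.5


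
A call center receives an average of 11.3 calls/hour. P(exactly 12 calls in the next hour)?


Poisson(λ=11.3): P(X=12) = e^(-λ)×λ^k/k!
= e^(-11.3) × 11.3^12 / 12!
≈ 1.237292426e-05 × 4.33452310019e+12 / 479001600 ≈ 0.111964

P(X=12) ≈ 0.111964 ≈ 11.20%


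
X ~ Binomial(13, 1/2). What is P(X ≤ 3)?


P(X ≤ 3) = Σ P(X=i) for i=0..3
P(X=0) = 1/8192
P(X=1) = 13/8192
P(X=2) = 39/4096
P(X=3) = 143/4096
Sum = 189/4096

P(X ≤ 3) = 189/4096 ≈ 4.61%


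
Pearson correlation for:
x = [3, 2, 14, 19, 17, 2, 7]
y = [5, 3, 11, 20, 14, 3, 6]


n=7, Σx=64, Σy=62, Σxy=841, Σx²=912, Σy²=796
r = (7×841 - 64×62)/√((7×912 - 64²)(7×796 - 62²))
= 1919/√(2288×1728) = 1919/√3953664 ≈ 1919/1988.3823 ≈ 0.9651

r ≈ 0.9651


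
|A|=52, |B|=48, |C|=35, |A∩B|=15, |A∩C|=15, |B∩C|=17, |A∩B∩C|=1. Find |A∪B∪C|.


|A∪B∪C| = 52+48+35-15-15-17+1 = 89

|A∪B∪C| = 89


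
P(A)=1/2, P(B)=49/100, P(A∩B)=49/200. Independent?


P(A)×P(B) = 49/200
P(A∩B) = 49/200
Equal ✓ → Independent

Yes, independent


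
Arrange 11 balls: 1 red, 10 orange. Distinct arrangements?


11!/(1!×10!) = 11

11


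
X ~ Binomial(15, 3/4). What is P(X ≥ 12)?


P(X ≥ 12) = Σ P(X=i) for i=12..15
P(X=12) = 241805655/1073741824
P(X=13) = 167403915/1073741824
P(X=14) = 71744535/1073741824
P(X=15) = 14348907/1073741824
Sum = 123825753/268435456

P(X ≥ 12) = 123825753/268435456 ≈ 46.13%


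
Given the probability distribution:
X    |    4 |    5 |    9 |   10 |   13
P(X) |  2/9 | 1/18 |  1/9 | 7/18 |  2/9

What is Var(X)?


E[X] = 161/18
E[X²] = 1627/18
Var(X) = E[X²] - (E[X])² = 1627/18 - 25921/324 = 3365/324

Var(X) = 3365/324 ≈ 10.3858


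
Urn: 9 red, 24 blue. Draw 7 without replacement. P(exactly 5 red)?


Hypergeometric: C(9,5)×C(24,2)/C(33,7)
= 126×276/4272048 = 161/19778

P(X=5) = 161/19778 ≈ 0.81%


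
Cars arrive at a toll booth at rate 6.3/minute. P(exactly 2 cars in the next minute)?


Poisson(λ=6.3): P(X=2) = e^(-λ)×λ^k/k!
= e^(-6.3) × 6.3^2 / 2!
≈ 0.001836304777 × 39.69 / 2 ≈ 0.036441

P(X=2) ≈ 0.036441 ≈ 3.64%


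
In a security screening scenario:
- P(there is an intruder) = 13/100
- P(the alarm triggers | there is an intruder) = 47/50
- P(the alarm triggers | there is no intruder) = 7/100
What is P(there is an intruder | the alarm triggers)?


Using Bayes' theorem:
P(A|B) = P(B|A)·P(A) / P(B)

P(the alarm triggers) = 47/50 × 13/100 + 7/100 × 87/100
= 611/5000 + 609/10000 = 1831/10000

P(there is an intruder|the alarm triggers) = (611/5000) / (1831/10000) = 1222/1831

P(there is an intruder|the alarm triggers) = 1222/1831 ≈ 66.74%


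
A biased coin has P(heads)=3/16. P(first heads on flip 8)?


Geometric: P(X=8) = (1-p)^(k-1)×p = (13/16)^7×3/16 = 188245551/4294967296

P(X=8) = 188245551/4294967296 ≈ 4.38%


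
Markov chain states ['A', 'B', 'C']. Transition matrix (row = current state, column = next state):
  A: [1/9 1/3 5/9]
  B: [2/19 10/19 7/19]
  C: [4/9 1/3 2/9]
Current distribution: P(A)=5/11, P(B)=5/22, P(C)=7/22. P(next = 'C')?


P(next=C) = Σᵢ P(now=i)×P(i→C)
= 5/11×5/9 + 5/22×7/19 + 7/22×2/9
= 25/99 + 35/418 + 7/99 = 1531/3762

P = 1531/3762 ≈ 0.4070


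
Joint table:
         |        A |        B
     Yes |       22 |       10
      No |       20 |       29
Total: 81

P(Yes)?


P(Yes) = (22+10)/81 = 32/81

P(Yes) = 32/81 ≈ 39.51%
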